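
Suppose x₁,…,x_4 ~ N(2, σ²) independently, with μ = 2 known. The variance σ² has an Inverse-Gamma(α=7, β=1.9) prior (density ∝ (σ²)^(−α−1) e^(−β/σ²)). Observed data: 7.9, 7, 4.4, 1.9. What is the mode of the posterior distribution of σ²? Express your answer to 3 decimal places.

σ̂²_MAP = 3.469

Sum of squared deviations about the known mean: SS = (7.9−2)² + (7−2)² + (4.4−2)² + (1.9−2)² = 65.58.
The Normal likelihood contributes (σ²)^(−n/2) exp(−SS/(2σ²)), so the posterior is Inverse-Gamma(α + n/2, β + SS/2) = Inverse-Gamma(9, 34.69).
The mode of Inverse-Gamma(a, b) is b/(a+1) = 34.69/10 ≈ 3.469.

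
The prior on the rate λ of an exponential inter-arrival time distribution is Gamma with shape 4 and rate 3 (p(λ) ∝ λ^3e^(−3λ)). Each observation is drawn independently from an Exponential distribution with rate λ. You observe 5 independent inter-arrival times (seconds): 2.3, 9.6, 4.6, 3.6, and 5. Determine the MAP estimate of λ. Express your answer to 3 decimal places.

The Exponential(rate=λ) likelihood is ∝ λ^n e^(−λΣtᵢ). Here n = 5 and Σtᵢ = 2.3 + 9.6 + 4.6 + 3.6 + 5 = 25.1.
Posterior ∝ λ^3e^(−3λ) · λ^5e^(−25.1λ) = λ^8e^(−28.1λ), i.e. Gamma(9, 28.1).
Mode = (a−1)/b = 8/28.1 ≈ 0.285.

λ̂_MAP = 0.285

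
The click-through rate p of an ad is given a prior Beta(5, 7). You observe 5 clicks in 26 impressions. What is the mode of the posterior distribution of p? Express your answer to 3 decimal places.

p̂_MAP = 0.250

Prior: Beta(5, 7).
Data: 5 successes in 26 trials. The binomial likelihood contributes p^5(1−p)^21, so the posterior is Beta(5+5, 7+21) = Beta(10, 28).
For Beta(a, b) with a, b > 1 the mode is (a−1)/(a+b−2) = 9/36 ≈ 0.250.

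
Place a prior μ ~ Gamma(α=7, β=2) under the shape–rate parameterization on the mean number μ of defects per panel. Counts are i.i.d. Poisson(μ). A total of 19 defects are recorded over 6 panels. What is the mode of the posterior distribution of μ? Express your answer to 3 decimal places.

Σxᵢ = 19, n = 6.
Posterior ∝ μ^6e^(−2μ) · μ^19e^(−6μ) = μ^25e^(−8μ), i.e. Gamma(shape=26, rate=8).
The mode of a Gamma(a, b) with a ≥ 1 (shape–rate) is (a−1)/b = 25/8 ≈ 3.125.

μ̂_MAP = 3.125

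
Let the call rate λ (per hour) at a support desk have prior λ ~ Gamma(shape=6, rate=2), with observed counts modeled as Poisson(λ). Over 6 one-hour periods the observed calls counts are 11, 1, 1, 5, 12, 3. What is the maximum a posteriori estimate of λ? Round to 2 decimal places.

Σxᵢ = 11+1+1+5+12+3 = 33, with n = 6.
Posterior ∝ λ^5e^(−2λ) · λ^33e^(−6λ) = λ^38e^(−8λ), i.e. Gamma(shape=39, rate=8).
The mode of a Gamma(a, b) with a ≥ 1 (shape–rate) is (a−1)/b = 38/8 ≈ 4.75.

λ̂_MAP = 4.75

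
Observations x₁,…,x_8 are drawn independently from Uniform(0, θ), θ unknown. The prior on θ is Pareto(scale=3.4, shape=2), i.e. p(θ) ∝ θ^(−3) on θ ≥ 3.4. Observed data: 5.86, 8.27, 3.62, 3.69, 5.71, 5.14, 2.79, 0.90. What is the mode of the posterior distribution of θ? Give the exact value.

θ̂_MAP = 8.27

The Uniform(0, θ) likelihood is θ^(−n) for θ ≥ max(xᵢ), zero otherwise. Here max(xᵢ) = 8.27.
Posterior ∝ θ^(−3) · θ^(−8) = θ^(−11) on θ ≥ max(3.4, 8.27) = 8.27.
This density is strictly decreasing in θ, so the posterior mode lies at the lower boundary of the support.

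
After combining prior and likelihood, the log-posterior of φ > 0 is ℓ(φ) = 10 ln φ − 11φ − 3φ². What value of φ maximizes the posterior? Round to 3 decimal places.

φ̂_MAP = 0.667

ℓ'(φ) = 10/φ − 11 − 6φ. Setting this to zero and multiplying by φ: 6φ² + 11φ − 10 = 0.
φ = (−11 + √(11² + 4·6·10)) / (2·6) = (−11 + √361) / 12 = (−11 + 19)/12 = 2/3.
ℓ''(φ) = −10/φ² − 6 < 0, confirming a maximum.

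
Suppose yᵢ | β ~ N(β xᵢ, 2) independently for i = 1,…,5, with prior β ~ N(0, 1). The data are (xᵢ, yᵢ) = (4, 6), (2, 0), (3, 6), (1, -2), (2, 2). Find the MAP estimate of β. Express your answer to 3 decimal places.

log p(β | y) = −Σ(yᵢ − βxᵢ)²/(2·2) − β²/(2·1) + const.
Setting the derivative to zero: Σxᵢ(yᵢ − βxᵢ)/2 − β/1 = 0, so β = Σxᵢyᵢ / (Σxᵢ² + σ²/τ²).
Σxᵢyᵢ = 4·6 + 2·0 + 3·6 + 1·(-2) + 2·2 = 44; Σxᵢ² = 34; σ²/τ² = 2.
β̂_MAP = 44 / (34 + 2) = 44/36 ≈ 1.222.

β̂_MAP = 1.222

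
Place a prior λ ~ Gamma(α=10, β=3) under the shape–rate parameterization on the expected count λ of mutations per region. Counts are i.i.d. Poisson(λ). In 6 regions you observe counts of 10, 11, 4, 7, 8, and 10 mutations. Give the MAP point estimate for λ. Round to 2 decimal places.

Σxᵢ = 10+11+4+7+8+10 = 50, with n = 6.
Posterior ∝ λ^9e^(−3λ) · λ^50e^(−6λ) = λ^59e^(−9λ), i.e. Gamma(shape=60, rate=9).
The mode of a Gamma(a, b) with a ≥ 1 (shape–rate) is (a−1)/b = 59/9 ≈ 6.56.

λ̂_MAP = 6.56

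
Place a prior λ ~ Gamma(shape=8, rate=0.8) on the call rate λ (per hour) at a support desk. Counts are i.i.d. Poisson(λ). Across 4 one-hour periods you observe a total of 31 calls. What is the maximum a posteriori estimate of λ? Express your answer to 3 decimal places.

Σxᵢ = 31, n = 4.
Posterior ∝ λ^7e^(−0.8λ) · λ^31e^(−4λ) = λ^38e^(−4.8λ), i.e. Gamma(shape=39, rate=4.8).
The mode of a Gamma(a, b) with a ≥ 1 (shape–rate) is (a−1)/b = 38/4.8 ≈ 7.917.

λ̂_MAP = 7.917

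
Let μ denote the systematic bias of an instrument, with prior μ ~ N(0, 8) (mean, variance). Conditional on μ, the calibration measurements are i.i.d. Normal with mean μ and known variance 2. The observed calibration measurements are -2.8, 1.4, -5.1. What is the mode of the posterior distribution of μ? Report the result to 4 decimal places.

μ̂_MAP = -2.0000

n = 3; x̄ = ((-2.8) + 1.4 + (-5.1))/3 = -6.5/3 = -13/6 ≈ -2.1667.
For a Normal prior and Normal likelihood with known variance, the posterior is Normal; its mode equals its mean, the precision-weighted average.
Prior precision 1/σ₀² = 1/8 = 0.125; data precision n/σ² = 3/2 = 1.5.
μ̂ = (0.125·0 + 1.5·(-13/6)) / (0.125 + 1.5) = (-3.25)/1.625 = -2.0000.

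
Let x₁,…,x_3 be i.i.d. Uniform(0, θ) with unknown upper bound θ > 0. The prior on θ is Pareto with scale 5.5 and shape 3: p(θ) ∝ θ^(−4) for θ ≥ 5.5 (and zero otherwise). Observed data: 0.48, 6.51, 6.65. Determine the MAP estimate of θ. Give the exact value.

The Uniform(0, θ) likelihood is θ^(−n) for θ ≥ max(xᵢ), zero otherwise. Here max(xᵢ) = 6.65.
Posterior ∝ θ^(−4) · θ^(−3) = θ^(−7) on θ ≥ max(5.5, 6.65) = 6.65.
This density is strictly decreasing in θ, so the posterior mode lies at the lower boundary of the support.

θ̂_MAP = 6.65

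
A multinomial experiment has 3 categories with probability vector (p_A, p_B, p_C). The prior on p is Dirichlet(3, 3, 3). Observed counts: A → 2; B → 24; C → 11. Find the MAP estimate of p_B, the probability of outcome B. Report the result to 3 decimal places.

The posterior is Dirichlet(αᵢ + nᵢ) = Dirichlet(5, 27, 14).
For a Dirichlet(a₁,…,a_K) with all aᵢ > 1, the mode has j-th component (aⱼ − 1)/(Σaᵢ − K).
Here Σaᵢ = 46 and K = 3, so p_B = (27 − 1)/(46 − 3) = 26/43 ≈ 0.605.

MAP estimate of p_B = 0.605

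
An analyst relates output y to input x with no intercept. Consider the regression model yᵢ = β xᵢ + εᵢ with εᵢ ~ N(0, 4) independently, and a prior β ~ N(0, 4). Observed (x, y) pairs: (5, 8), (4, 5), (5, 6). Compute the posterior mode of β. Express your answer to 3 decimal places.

log p(β | y) = −Σ(yᵢ − βxᵢ)²/(2·4) − β²/(2·4) + const.
Setting the derivative to zero: Σxᵢ(yᵢ − βxᵢ)/4 − β/4 = 0, so β = Σxᵢyᵢ / (Σxᵢ² + σ²/τ²).
Σxᵢyᵢ = 5·8 + 4·5 + 5·6 = 90; Σxᵢ² = 66; σ²/τ² = 1.
β̂_MAP = 90 / (66 + 1) = 90/67 ≈ 1.343.

β̂_MAP = 1.343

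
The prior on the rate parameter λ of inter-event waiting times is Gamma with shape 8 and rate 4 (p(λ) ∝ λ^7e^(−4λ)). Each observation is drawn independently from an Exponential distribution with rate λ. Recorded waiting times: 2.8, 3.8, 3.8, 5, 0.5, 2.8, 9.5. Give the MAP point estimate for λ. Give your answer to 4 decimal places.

λ̂_MAP = 0.4348

The Exponential(rate=λ) likelihood is ∝ λ^n e^(−λΣtᵢ). Here n = 7 and Σtᵢ = 2.8 + 3.8 + 3.8 + 5 + 0.5 + 2.8 + 9.5 = 28.2.
Posterior ∝ λ^7e^(−4λ) · λ^7e^(−28.2λ) = λ^14e^(−32.2λ), i.e. Gamma(15, 32.2).
Mode = (a−1)/b = 14/32.2 ≈ 0.4348.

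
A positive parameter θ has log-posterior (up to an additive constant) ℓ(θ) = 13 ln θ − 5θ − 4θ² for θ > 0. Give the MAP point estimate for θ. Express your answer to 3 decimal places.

θ̂_MAP = 1.000

ℓ'(θ) = 13/θ − 5 − 8θ. Setting this to zero and multiplying by θ: 8θ² + 5θ − 13 = 0.
θ = (−5 + √(5² + 4·8·13)) / (2·8) = (−5 + √441) / 16 = (−5 + 21)/16 = 1.
ℓ''(θ) = −13/θ² − 8 < 0, confirming a maximum.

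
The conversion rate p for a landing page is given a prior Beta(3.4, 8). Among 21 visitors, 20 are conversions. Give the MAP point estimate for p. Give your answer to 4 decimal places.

p̂_MAP = 0.7368

Prior: Beta(3.4, 8).
Data: 20 successes in 21 trials. The binomial likelihood contributes p^20(1−p)^1, so the posterior is Beta(3.4+20, 8+1) = Beta(23.4, 9).
For Beta(a, b) with a, b > 1 the mode is (a−1)/(a+b−2) = 22.4/30.4 ≈ 0.7368.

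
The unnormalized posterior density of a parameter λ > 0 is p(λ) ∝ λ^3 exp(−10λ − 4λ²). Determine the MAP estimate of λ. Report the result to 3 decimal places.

ℓ'(λ) = 3/λ − 10 − 8λ. Setting this to zero and multiplying by λ: 8λ² + 10λ − 3 = 0.
λ = (−10 + √(10² + 4·8·3)) / (2·8) = (−10 + √196) / 16 = (−10 + 14)/16 = 1/4.
ℓ''(λ) = −3/λ² − 8 < 0, confirming a maximum.

λ̂_MAP = 0.250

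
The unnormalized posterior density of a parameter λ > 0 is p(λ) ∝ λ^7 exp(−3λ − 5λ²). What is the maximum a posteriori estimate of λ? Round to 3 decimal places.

ℓ'(λ) = 7/λ − 3 − 10λ. Setting this to zero and multiplying by λ: 10λ² + 3λ − 7 = 0.
λ = (−3 + √(3² + 4·10·7)) / (2·10) = (−3 + √289) / 20 = (−3 + 17)/20 = 7/10.
ℓ''(λ) = −7/λ² − 10 < 0, confirming a maximum.

λ̂_MAP = 0.700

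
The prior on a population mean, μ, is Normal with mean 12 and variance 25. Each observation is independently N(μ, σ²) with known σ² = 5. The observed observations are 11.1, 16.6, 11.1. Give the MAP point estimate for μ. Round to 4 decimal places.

μ̂_MAP = 12.8750

n = 3; x̄ = (11.1 + 16.6 + 11.1)/3 = 38.8/3 = 194/15 ≈ 12.9333.
For a Normal prior and Normal likelihood with known variance, the posterior is Normal; its mode equals its mean, the precision-weighted average.
Prior precision 1/σ₀² = 1/25 = 0.04; data precision n/σ² = 3/5 = 0.6.
μ̂ = (0.04·12 + 0.6·(194/15)) / (0.04 + 0.6) = 8.24/0.64 = 12.8750.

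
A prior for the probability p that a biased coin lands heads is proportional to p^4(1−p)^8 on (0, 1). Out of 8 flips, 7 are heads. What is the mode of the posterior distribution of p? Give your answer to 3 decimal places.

p̂_MAP = 0.550

The prior density ∝ p^4(1−p)^8 is the kernel of Beta(5, 9).
Data: 7 successes in 8 trials. The binomial likelihood contributes p^7(1−p)^1, so the posterior is Beta(5+7, 9+1) = Beta(12, 10).
For Beta(a, b) with a, b > 1 the mode is (a−1)/(a+b−2) = 11/20 ≈ 0.550.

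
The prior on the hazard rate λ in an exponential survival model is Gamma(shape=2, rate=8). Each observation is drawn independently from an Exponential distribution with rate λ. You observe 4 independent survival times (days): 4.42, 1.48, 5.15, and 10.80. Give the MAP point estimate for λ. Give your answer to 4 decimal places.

λ̂_MAP = 0.1675

The Exponential(rate=λ) likelihood is ∝ λ^n e^(−λΣtᵢ). Here n = 4 and Σtᵢ = 4.42 + 1.48 + 5.15 + 10.80 = 21.85.
Posterior ∝ λe^(−8λ) · λ^4e^(−21.85λ) = λ^5e^(−29.85λ), i.e. Gamma(6, 29.85).
Mode = (a−1)/b = 5/29.85 ≈ 0.1675.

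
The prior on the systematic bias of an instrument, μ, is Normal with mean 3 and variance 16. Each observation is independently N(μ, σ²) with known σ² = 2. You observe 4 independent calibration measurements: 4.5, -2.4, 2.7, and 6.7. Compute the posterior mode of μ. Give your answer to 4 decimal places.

μ̂_MAP = 2.8788

n = 4; x̄ = (4.5 + (-2.4) + 2.7 + 6.7)/4 = 11.5/4 = 2.875.
For a Normal prior and Normal likelihood with known variance, the posterior is Normal; its mode equals its mean, the precision-weighted average.
Prior precision 1/σ₀² = 1/16 = 0.0625; data precision n/σ² = 4/2 = 2.
μ̂ = (0.0625·3 + 2·2.875) / (0.0625 + 2) = 5.9375/2.0625 = 95/33 ≈ 2.8788.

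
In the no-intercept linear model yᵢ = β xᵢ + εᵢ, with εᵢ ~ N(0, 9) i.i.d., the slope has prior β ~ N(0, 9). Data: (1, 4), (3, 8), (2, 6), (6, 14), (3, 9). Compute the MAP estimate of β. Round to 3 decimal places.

β̂_MAP = 2.517

log p(β | y) = −Σ(yᵢ − βxᵢ)²/(2·9) − β²/(2·9) + const.
Setting the derivative to zero: Σxᵢ(yᵢ − βxᵢ)/9 − β/9 = 0, so β = Σxᵢyᵢ / (Σxᵢ² + σ²/τ²).
Σxᵢyᵢ = 1·4 + 3·8 + 2·6 + 6·14 + 3·9 = 151; Σxᵢ² = 59; σ²/τ² = 1.
β̂_MAP = 151 / (59 + 1) = 151/60 ≈ 2.517.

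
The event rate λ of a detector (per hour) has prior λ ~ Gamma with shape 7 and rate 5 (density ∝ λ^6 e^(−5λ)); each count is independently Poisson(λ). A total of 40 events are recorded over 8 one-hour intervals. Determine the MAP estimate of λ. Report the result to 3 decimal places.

λ̂_MAP = 3.538

Σxᵢ = 40, n = 8.
Posterior ∝ λ^6e^(−5λ) · λ^40e^(−8λ) = λ^46e^(−13λ), i.e. Gamma(shape=47, rate=13).
The mode of a Gamma(a, b) with a ≥ 1 (shape–rate) is (a−1)/b = 46/13 ≈ 3.538.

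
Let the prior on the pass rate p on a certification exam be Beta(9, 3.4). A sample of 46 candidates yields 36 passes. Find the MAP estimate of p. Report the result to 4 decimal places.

p̂_MAP = 0.7801

Prior: Beta(9, 3.4).
Data: 36 successes in 46 trials. The binomial likelihood contributes p^36(1−p)^10, so the posterior is Beta(9+36, 3.4+10) = Beta(45, 13.4).
For Beta(a, b) with a, b > 1 the mode is (a−1)/(a+b−2) = 44/56.4 ≈ 0.7801.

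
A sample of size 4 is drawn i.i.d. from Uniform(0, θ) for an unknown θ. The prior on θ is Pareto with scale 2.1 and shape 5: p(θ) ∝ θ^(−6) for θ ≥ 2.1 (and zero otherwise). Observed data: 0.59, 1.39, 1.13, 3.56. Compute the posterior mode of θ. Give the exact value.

The Uniform(0, θ) likelihood is θ^(−n) for θ ≥ max(xᵢ), zero otherwise. Here max(xᵢ) = 3.56.
Posterior ∝ θ^(−6) · θ^(−4) = θ^(−10) on θ ≥ max(2.1, 3.56) = 3.56.
This density is strictly decreasing in θ, so the posterior mode lies at the lower boundary of the support.

θ̂_MAP = 3.56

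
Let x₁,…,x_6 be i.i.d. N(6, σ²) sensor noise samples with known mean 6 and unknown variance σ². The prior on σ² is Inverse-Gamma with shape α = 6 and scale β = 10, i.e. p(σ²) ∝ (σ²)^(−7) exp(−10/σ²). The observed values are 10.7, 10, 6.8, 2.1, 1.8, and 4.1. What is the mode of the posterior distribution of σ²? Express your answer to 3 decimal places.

Sum of squared deviations about the known mean: SS = (10.7−6)² + (10−6)² + (6.8−6)² + (2.1−6)² + (1.8−6)² + (4.1−6)² = 75.19.
The Normal likelihood contributes (σ²)^(−n/2) exp(−SS/(2σ²)), so the posterior is Inverse-Gamma(α + n/2, β + SS/2) = Inverse-Gamma(9, 47.595).
The mode of Inverse-Gamma(a, b) is b/(a+1) = 47.595/10 ≈ 4.760.

σ̂²_MAP = 4.760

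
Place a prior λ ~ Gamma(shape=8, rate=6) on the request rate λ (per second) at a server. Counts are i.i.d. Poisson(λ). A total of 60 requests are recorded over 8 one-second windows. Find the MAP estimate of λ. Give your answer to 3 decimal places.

λ̂_MAP = 4.786

Σxᵢ = 60, n = 8.
Posterior ∝ λ^7e^(−6λ) · λ^60e^(−8λ) = λ^67e^(−14λ), i.e. Gamma(shape=68, rate=14).
The mode of a Gamma(a, b) with a ≥ 1 (shape–rate) is (a−1)/b = 67/14 ≈ 4.786.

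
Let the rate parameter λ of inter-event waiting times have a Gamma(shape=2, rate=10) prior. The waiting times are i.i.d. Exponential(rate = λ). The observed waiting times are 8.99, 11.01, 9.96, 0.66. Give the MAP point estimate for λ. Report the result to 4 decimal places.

The Exponential(rate=λ) likelihood is ∝ λ^n e^(−λΣtᵢ). Here n = 4 and Σtᵢ = 8.99 + 11.01 + 9.96 + 0.66 = 30.62.
Posterior ∝ λe^(−10λ) · λ^4e^(−30.62λ) = λ^5e^(−40.62λ), i.e. Gamma(6, 40.62).
Mode = (a−1)/b = 5/40.62 ≈ 0.1231.

λ̂_MAP = 0.1231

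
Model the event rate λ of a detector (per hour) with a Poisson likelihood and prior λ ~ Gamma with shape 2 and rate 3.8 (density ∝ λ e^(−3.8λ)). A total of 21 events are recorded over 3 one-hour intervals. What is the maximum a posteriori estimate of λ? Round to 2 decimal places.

Σxᵢ = 21, n = 3.
Posterior ∝ λe^(−3.8λ) · λ^21e^(−3λ) = λ^22e^(−6.8λ), i.e. Gamma(shape=23, rate=6.8).
The mode of a Gamma(a, b) with a ≥ 1 (shape–rate) is (a−1)/b = 22/6.8 ≈ 3.24.

λ̂_MAP = 3.24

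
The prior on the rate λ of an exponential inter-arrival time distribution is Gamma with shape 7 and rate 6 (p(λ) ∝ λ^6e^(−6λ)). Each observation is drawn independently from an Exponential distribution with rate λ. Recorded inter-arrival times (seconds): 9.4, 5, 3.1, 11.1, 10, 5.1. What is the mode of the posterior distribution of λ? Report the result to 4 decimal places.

The Exponential(rate=λ) likelihood is ∝ λ^n e^(−λΣtᵢ). Here n = 6 and Σtᵢ = 9.4 + 5 + 3.1 + 11.1 + 10 + 5.1 = 43.7.
Posterior ∝ λ^6e^(−6λ) · λ^6e^(−43.7λ) = λ^12e^(−49.7λ), i.e. Gamma(13, 49.7).
Mode = (a−1)/b = 12/49.7 ≈ 0.2414.

λ̂_MAP = 0.2414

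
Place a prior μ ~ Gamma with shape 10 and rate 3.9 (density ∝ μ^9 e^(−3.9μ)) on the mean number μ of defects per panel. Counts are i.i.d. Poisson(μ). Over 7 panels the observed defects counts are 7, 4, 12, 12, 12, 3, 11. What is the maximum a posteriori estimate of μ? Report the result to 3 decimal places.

μ̂_MAP = 6.422

Σxᵢ = 7+4+12+12+12+3+11 = 61, with n = 7.
Posterior ∝ μ^9e^(−3.9μ) · μ^61e^(−7μ) = μ^70e^(−10.9μ), i.e. Gamma(shape=71, rate=10.9).
The mode of a Gamma(a, b) with a ≥ 1 (shape–rate) is (a−1)/b = 70/10.9 ≈ 6.422.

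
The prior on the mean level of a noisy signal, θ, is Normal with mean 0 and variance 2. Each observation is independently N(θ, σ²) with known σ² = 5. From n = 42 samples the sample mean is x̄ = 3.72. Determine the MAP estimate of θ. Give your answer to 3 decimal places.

θ̂_MAP = 3.511

n = 42, x̄ = 3.72.
For a Normal prior and Normal likelihood with known variance, the posterior is Normal; its mode equals its mean, the precision-weighted average.
Prior precision 1/σ₀² = 1/2 = 0.5; data precision n/σ² = 42/5 = 8.4.
θ̂ = (0.5·0 + 8.4·3.72) / (0.5 + 8.4) = 31.248/8.9 = 7812/2225 ≈ 3.511.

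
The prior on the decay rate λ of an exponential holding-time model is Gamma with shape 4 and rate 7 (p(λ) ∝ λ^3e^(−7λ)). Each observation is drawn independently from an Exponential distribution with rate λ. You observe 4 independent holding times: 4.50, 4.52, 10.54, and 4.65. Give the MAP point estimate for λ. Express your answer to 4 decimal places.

λ̂_MAP = 0.2243

The Exponential(rate=λ) likelihood is ∝ λ^n e^(−λΣtᵢ). Here n = 4 and Σtᵢ = 4.50 + 4.52 + 10.54 + 4.65 = 24.21.
Posterior ∝ λ^3e^(−7λ) · λ^4e^(−24.21λ) = λ^7e^(−31.21λ), i.e. Gamma(8, 31.21).
Mode = (a−1)/b = 7/31.21 ≈ 0.2243.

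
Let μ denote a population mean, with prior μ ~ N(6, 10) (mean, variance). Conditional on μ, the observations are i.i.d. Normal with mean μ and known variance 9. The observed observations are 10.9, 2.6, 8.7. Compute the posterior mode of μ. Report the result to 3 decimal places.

n = 3; x̄ = (10.9 + 2.6 + 8.7)/3 = 22.2/3 = 7.4.
For a Normal prior and Normal likelihood with known variance, the posterior is Normal; its mode equals its mean, the precision-weighted average.
Prior precision 1/σ₀² = 1/10 = 0.1; data precision n/σ² = 3/9 = 1/3.
μ̂ = (0.1·6 + (1/3)·7.4) / (0.1 + 1/3) = (46/15)/(13/30) = 92/13 ≈ 7.077.

μ̂_MAP = 7.077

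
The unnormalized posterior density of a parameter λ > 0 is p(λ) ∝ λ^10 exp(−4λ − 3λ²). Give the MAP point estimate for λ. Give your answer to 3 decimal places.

ℓ'(λ) = 10/λ − 4 − 6λ. Setting this to zero and multiplying by λ: 6λ² + 4λ − 10 = 0.
λ = (−4 + √(4² + 4·6·10)) / (2·6) = (−4 + √256) / 12 = (−4 + 16)/12 = 1.
ℓ''(λ) = −10/λ² − 6 < 0, confirming a maximum.

λ̂_MAP = 1.000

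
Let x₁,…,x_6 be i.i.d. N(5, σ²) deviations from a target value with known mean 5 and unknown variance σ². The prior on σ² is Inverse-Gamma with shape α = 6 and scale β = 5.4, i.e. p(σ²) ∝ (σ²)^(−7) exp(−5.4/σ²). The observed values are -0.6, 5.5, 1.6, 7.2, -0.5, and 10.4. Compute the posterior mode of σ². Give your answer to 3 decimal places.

Sum of squared deviations about the known mean: SS = (-0.6−5)² + (5.5−5)² + (1.6−5)² + (7.2−5)² + (-0.5−5)² + (10.4−5)² = 107.42.
The Normal likelihood contributes (σ²)^(−n/2) exp(−SS/(2σ²)), so the posterior is Inverse-Gamma(α + n/2, β + SS/2) = Inverse-Gamma(9, 59.11).
The mode of Inverse-Gamma(a, b) is b/(a+1) = 59.11/10 ≈ 5.911.

σ̂²_MAP = 5.911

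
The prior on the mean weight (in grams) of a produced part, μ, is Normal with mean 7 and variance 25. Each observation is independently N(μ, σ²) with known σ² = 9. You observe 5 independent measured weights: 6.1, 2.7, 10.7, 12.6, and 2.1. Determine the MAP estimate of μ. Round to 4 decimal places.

μ̂_MAP = 6.8507

n = 5; x̄ = (6.1 + 2.7 + 10.7 + 12.6 + 2.1)/5 = 34.2/5 = 6.84.
For a Normal prior and Normal likelihood with known variance, the posterior is Normal; its mode equals its mean, the precision-weighted average.
Prior precision 1/σ₀² = 1/25 = 0.04; data precision n/σ² = 5/9.
μ̂ = (0.04·7 + (5/9)·6.84) / (0.04 + 5/9) = 4.08/(134/225) = 459/67 ≈ 6.8507.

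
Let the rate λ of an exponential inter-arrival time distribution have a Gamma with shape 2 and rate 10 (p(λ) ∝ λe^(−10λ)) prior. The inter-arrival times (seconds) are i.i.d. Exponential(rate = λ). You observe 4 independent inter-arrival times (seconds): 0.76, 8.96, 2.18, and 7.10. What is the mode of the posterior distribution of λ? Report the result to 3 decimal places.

The Exponential(rate=λ) likelihood is ∝ λ^n e^(−λΣtᵢ). Here n = 4 and Σtᵢ = 0.76 + 8.96 + 2.18 + 7.10 = 19.
Posterior ∝ λe^(−10λ) · λ^4e^(−19λ) = λ^5e^(−29λ), i.e. Gamma(6, 29).
Mode = (a−1)/b = 5/29 ≈ 0.172.

λ̂_MAP = 0.172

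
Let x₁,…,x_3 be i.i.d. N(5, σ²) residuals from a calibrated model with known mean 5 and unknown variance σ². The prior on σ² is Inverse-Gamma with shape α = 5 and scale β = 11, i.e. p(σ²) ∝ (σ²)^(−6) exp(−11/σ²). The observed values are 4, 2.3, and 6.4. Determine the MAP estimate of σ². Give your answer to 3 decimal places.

σ̂²_MAP = 2.150

Sum of squared deviations about the known mean: SS = (4−5)² + (2.3−5)² + (6.4−5)² = 10.25.
The Normal likelihood contributes (σ²)^(−n/2) exp(−SS/(2σ²)), so the posterior is Inverse-Gamma(α + n/2, β + SS/2) = Inverse-Gamma(6.5, 16.125).
The mode of Inverse-Gamma(a, b) is b/(a+1) = 16.125/7.5 ≈ 2.150.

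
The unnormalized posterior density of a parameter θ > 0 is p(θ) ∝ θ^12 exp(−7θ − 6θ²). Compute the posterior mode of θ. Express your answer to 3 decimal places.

θ̂_MAP = 0.750

ℓ'(θ) = 12/θ − 7 − 12θ. Setting this to zero and multiplying by θ: 12θ² + 7θ − 12 = 0.
θ = (−7 + √(7² + 4·12·12)) / (2·12) = (−7 + √625) / 24 = (−7 + 25)/24 = 3/4.
ℓ''(θ) = −12/θ² − 12 < 0, confirming a maximum.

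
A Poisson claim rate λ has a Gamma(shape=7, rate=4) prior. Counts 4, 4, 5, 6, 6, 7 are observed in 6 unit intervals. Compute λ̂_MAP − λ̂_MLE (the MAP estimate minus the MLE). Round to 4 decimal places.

Σxᵢ = 32. Posterior is Gamma(39, 10); MAP = (39−1)/10 = 38/10 ≈ 3.80000.
MLE = x̄ = 32/6 ≈ 5.33333.
Difference = 38/10 − 32/6 = -23/15 ≈ -1.5333.

MAP − MLE = -1.5333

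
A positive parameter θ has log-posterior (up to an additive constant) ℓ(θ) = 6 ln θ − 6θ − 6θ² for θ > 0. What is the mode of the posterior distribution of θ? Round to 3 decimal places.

θ̂_MAP = 0.500

ℓ'(θ) = 6/θ − 6 − 12θ. Setting this to zero and multiplying by θ: 12θ² + 6θ − 6 = 0.
θ = (−6 + √(6² + 4·12·6)) / (2·12) = (−6 + √324) / 24 = (−6 + 18)/24 = 1/2.
ℓ''(θ) = −6/θ² − 12 < 0, confirming a maximum.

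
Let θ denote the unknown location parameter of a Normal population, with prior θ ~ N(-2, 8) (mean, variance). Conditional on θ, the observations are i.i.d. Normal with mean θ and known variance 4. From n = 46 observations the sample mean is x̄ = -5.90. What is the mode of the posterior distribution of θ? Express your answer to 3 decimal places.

n = 46, x̄ = -5.90.
For a Normal prior and Normal likelihood with known variance, the posterior is Normal; its mode equals its mean, the precision-weighted average.
Prior precision 1/σ₀² = 1/8 = 0.125; data precision n/σ² = 46/4 = 11.5.
θ̂ = (0.125·(-2) + 11.5·(-5.9)) / (0.125 + 11.5) = (-68.1)/11.625 = -908/155 ≈ -5.858.

θ̂_MAP = -5.858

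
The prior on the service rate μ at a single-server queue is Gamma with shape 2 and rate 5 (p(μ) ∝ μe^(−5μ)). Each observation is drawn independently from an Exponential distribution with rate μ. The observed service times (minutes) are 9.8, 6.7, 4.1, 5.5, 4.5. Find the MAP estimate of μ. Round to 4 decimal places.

μ̂_MAP = 0.1685

The Exponential(rate=μ) likelihood is ∝ μ^n e^(−μΣtᵢ). Here n = 5 and Σtᵢ = 9.8 + 6.7 + 4.1 + 5.5 + 4.5 = 30.6.
Posterior ∝ μe^(−5μ) · μ^5e^(−30.6μ) = μ^6e^(−35.6μ), i.e. Gamma(7, 35.6).
Mode = (a−1)/b = 6/35.6 ≈ 0.1685.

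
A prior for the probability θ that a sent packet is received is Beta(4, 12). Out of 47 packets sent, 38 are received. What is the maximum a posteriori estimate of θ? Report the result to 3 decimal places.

Prior: Beta(4, 12).
Data: 38 successes in 47 trials. The binomial likelihood contributes θ^38(1−θ)^9, so the posterior is Beta(4+38, 12+9) = Beta(42, 21).
For Beta(a, b) with a, b > 1 the mode is (a−1)/(a+b−2) = 41/61 ≈ 0.672.

θ̂_MAP = 0.672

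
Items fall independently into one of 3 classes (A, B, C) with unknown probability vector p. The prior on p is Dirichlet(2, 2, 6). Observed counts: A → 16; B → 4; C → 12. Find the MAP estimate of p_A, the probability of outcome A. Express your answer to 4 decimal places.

The posterior is Dirichlet(αᵢ + nᵢ) = Dirichlet(18, 6, 18).
For a Dirichlet(a₁,…,a_K) with all aᵢ > 1, the mode has j-th component (aⱼ − 1)/(Σaᵢ − K).
Here Σaᵢ = 42 and K = 3, so p_A = (18 − 1)/(42 − 3) = 17/39 ≈ 0.4359.

MAP estimate of p_A = 0.4359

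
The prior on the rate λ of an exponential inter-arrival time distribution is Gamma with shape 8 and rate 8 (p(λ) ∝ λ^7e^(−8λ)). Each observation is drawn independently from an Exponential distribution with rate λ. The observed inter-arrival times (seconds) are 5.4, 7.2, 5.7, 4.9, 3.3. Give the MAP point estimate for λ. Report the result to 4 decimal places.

λ̂_MAP = 0.3478

The Exponential(rate=λ) likelihood is ∝ λ^n e^(−λΣtᵢ). Here n = 5 and Σtᵢ = 5.4 + 7.2 + 5.7 + 4.9 + 3.3 = 26.5.
Posterior ∝ λ^7e^(−8λ) · λ^5e^(−26.5λ) = λ^12e^(−34.5λ), i.e. Gamma(13, 34.5).
Mode = (a−1)/b = 12/34.5 ≈ 0.3478.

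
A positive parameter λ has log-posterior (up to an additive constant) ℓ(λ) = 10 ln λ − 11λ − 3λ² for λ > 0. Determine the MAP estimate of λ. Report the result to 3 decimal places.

λ̂_MAP = 0.667

ℓ'(λ) = 10/λ − 11 − 6λ. Setting this to zero and multiplying by λ: 6λ² + 11λ − 10 = 0.
λ = (−11 + √(11² + 4·6·10)) / (2·6) = (−11 + √361) / 12 = (−11 + 19)/12 = 2/3.
ℓ''(λ) = −10/λ² − 6 < 0, confirming a maximum.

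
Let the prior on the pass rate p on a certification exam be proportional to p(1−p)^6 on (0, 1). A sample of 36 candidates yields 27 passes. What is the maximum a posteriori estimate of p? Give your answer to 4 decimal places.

The prior density ∝ p(1−p)^6 is the kernel of Beta(2, 7).
Data: 27 successes in 36 trials. The binomial likelihood contributes p^27(1−p)^9, so the posterior is Beta(2+27, 7+9) = Beta(29, 16).
For Beta(a, b) with a, b > 1 the mode is (a−1)/(a+b−2) = 28/43 ≈ 0.6512.

p̂_MAP = 0.6512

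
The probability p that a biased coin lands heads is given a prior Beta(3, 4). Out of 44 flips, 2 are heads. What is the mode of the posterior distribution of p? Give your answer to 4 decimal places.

Prior: Beta(3, 4).
Data: 2 successes in 44 trials. The binomial likelihood contributes p^2(1−p)^42, so the posterior is Beta(3+2, 4+42) = Beta(5, 46).
For Beta(a, b) with a, b > 1 the mode is (a−1)/(a+b−2) = 4/49 ≈ 0.0816.

p̂_MAP = 0.0816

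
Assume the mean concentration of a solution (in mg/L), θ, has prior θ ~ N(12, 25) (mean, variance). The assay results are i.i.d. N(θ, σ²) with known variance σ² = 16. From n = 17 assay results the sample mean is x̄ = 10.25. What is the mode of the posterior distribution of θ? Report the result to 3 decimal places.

θ̂_MAP = 10.313

n = 17, x̄ = 10.25.
For a Normal prior and Normal likelihood with known variance, the posterior is Normal; its mode equals its mean, the precision-weighted average.
Prior precision 1/σ₀² = 1/25 = 0.04; data precision n/σ² = 17/16 = 1.0625.
θ̂ = (0.04·12 + 1.0625·10.25) / (0.04 + 1.0625) = 11.370625/1.1025 = 2599/252 ≈ 10.313.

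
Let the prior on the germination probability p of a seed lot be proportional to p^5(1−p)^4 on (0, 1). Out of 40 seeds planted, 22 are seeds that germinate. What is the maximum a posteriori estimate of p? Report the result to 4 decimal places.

The prior density ∝ p^5(1−p)^4 is the kernel of Beta(6, 5).
Data: 22 successes in 40 trials. The binomial likelihood contributes p^22(1−p)^18, so the posterior is Beta(6+22, 5+18) = Beta(28, 23).
For Beta(a, b) with a, b > 1 the mode is (a−1)/(a+b−2) = 27/49 ≈ 0.5510.

p̂_MAP = 0.5510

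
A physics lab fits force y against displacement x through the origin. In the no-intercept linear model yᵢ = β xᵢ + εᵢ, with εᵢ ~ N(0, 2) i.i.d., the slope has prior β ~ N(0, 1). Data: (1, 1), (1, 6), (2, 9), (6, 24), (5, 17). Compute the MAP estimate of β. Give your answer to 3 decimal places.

β̂_MAP = 3.681

log p(β | y) = −Σ(yᵢ − βxᵢ)²/(2·2) − β²/(2·1) + const.
Setting the derivative to zero: Σxᵢ(yᵢ − βxᵢ)/2 − β/1 = 0, so β = Σxᵢyᵢ / (Σxᵢ² + σ²/τ²).
Σxᵢyᵢ = 1·1 + 1·6 + 2·9 + 6·24 + 5·17 = 254; Σxᵢ² = 67; σ²/τ² = 2.
β̂_MAP = 254 / (67 + 2) = 254/69 ≈ 3.681.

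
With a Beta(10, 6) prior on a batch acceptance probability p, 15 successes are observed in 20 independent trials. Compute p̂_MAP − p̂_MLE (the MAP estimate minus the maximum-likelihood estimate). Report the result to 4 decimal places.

MAP − MLE = -0.0441

Posterior is Beta(25, 11); MAP = (25−1)/(36−2) = 24/34 ≈ 0.70588.
MLE ignores the prior: p̂_MLE = k/n = 15/20 ≈ 0.75000.
Difference = 24/34 − 15/20 = -3/68 ≈ -0.0441.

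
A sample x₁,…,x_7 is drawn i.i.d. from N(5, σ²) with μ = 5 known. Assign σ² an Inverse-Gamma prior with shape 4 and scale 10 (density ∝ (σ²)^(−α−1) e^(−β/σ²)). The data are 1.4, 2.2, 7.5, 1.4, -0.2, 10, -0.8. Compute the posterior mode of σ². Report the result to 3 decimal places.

σ̂²_MAP = 8.570

Sum of squared deviations about the known mean: SS = (1.4−5)² + (2.2−5)² + (7.5−5)² + (1.4−5)² + (-0.2−5)² + (10−5)² + (-0.8−5)² = 125.69.
The Normal likelihood contributes (σ²)^(−n/2) exp(−SS/(2σ²)), so the posterior is Inverse-Gamma(α + n/2, β + SS/2) = Inverse-Gamma(7.5, 72.845).
The mode of Inverse-Gamma(a, b) is b/(a+1) = 72.845/8.5 ≈ 8.570.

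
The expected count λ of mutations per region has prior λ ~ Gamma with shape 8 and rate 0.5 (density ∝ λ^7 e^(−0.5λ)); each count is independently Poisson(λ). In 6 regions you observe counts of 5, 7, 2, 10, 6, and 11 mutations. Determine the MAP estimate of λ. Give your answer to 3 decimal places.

Σxᵢ = 5+7+2+10+6+11 = 41, with n = 6.
Posterior ∝ λ^7e^(−0.5λ) · λ^41e^(−6λ) = λ^48e^(−6.5λ), i.e. Gamma(shape=49, rate=6.5).
The mode of a Gamma(a, b) with a ≥ 1 (shape–rate) is (a−1)/b = 48/6.5 ≈ 7.385.

λ̂_MAP = 7.385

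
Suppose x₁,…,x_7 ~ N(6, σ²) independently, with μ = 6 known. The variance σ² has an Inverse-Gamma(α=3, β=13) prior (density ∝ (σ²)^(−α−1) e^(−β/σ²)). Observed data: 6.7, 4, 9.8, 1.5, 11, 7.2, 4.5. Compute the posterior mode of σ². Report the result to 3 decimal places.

Sum of squared deviations about the known mean: SS = (6.7−6)² + (4−6)² + (9.8−6)² + (1.5−6)² + (11−6)² + (7.2−6)² + (4.5−6)² = 67.87.
The Normal likelihood contributes (σ²)^(−n/2) exp(−SS/(2σ²)), so the posterior is Inverse-Gamma(α + n/2, β + SS/2) = Inverse-Gamma(6.5, 46.935).
The mode of Inverse-Gamma(a, b) is b/(a+1) = 46.935/7.5 ≈ 6.258.

σ̂²_MAP = 6.258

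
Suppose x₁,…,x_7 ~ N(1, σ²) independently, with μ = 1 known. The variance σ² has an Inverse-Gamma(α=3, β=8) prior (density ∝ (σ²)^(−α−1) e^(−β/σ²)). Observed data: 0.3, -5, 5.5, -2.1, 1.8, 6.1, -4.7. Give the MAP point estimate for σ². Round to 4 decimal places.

σ̂²_MAP = 9.4327

Sum of squared deviations about the known mean: SS = (0.3−1)² + (-5−1)² + (5.5−1)² + (-2.1−1)² + (1.8−1)² + (6.1−1)² + (-4.7−1)² = 125.49.
The Normal likelihood contributes (σ²)^(−n/2) exp(−SS/(2σ²)), so the posterior is Inverse-Gamma(α + n/2, β + SS/2) = Inverse-Gamma(6.5, 70.745).
The mode of Inverse-Gamma(a, b) is b/(a+1) = 70.745/7.5 ≈ 9.4327.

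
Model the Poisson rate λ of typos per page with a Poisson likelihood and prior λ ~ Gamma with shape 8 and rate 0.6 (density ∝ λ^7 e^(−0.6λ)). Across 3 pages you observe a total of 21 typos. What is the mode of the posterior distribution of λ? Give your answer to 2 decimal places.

λ̂_MAP = 7.78

Σxᵢ = 21, n = 3.
Posterior ∝ λ^7e^(−0.6λ) · λ^21e^(−3λ) = λ^28e^(−3.6λ), i.e. Gamma(shape=29, rate=3.6).
The mode of a Gamma(a, b) with a ≥ 1 (shape–rate) is (a−1)/b = 28/3.6 ≈ 7.78.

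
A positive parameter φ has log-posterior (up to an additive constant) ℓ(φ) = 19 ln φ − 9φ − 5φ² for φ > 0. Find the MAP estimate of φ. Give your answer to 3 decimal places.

ℓ'(φ) = 19/φ − 9 − 10φ. Setting this to zero and multiplying by φ: 10φ² + 9φ − 19 = 0.
φ = (−9 + √(9² + 4·10·19)) / (2·10) = (−9 + √841) / 20 = (−9 + 29)/20 = 1.
ℓ''(φ) = −19/φ² − 10 < 0, confirming a maximum.

φ̂_MAP = 1.000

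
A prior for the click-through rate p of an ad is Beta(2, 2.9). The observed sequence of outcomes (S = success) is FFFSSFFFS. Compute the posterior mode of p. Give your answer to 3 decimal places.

Prior: Beta(2, 2.9).
Data: 3 successes in 9 trials (from the sequence). The binomial likelihood contributes p^3(1−p)^6, so the posterior is Beta(2+3, 2.9+6) = Beta(5, 8.9).
For Beta(a, b) with a, b > 1 the mode is (a−1)/(a+b−2) = 4/11.9 ≈ 0.336.

p̂_MAP = 0.336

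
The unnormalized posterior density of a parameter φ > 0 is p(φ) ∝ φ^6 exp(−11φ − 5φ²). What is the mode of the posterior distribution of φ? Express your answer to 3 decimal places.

ℓ'(φ) = 6/φ − 11 − 10φ. Setting this to zero and multiplying by φ: 10φ² + 11φ − 6 = 0.
φ = (−11 + √(11² + 4·10·6)) / (2·10) = (−11 + √361) / 20 = (−11 + 19)/20 = 2/5.
ℓ''(φ) = −6/φ² − 10 < 0, confirming a maximum.

φ̂_MAP = 0.400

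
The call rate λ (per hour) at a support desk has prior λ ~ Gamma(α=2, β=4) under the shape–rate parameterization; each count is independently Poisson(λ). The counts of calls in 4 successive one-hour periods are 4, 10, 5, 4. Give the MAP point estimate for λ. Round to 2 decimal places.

λ̂_MAP = 3.00

Σxᵢ = 4+10+5+4 = 23, with n = 4.
Posterior ∝ λe^(−4λ) · λ^23e^(−4λ) = λ^24e^(−8λ), i.e. Gamma(shape=25, rate=8).
The mode of a Gamma(a, b) with a ≥ 1 (shape–rate) is (a−1)/b = 24/8 ≈ 3.00.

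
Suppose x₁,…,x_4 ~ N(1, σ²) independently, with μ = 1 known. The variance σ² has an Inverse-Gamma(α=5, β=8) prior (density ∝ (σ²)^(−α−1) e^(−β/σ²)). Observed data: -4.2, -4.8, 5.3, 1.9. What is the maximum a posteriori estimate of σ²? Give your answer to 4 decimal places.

σ̂²_MAP = 5.9988

Sum of squared deviations about the known mean: SS = (-4.2−1)² + (-4.8−1)² + (5.3−1)² + (1.9−1)² = 79.98.
The Normal likelihood contributes (σ²)^(−n/2) exp(−SS/(2σ²)), so the posterior is Inverse-Gamma(α + n/2, β + SS/2) = Inverse-Gamma(7, 47.99).
The mode of Inverse-Gamma(a, b) is b/(a+1) = 47.99/8 ≈ 5.9988.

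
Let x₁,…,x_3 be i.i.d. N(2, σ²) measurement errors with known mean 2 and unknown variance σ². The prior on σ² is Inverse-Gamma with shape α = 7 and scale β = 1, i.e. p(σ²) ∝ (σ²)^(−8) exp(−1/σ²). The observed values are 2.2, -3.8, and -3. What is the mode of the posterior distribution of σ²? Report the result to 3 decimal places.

Sum of squared deviations about the known mean: SS = (2.2−2)² + (-3.8−2)² + (-3−2)² = 58.68.
The Normal likelihood contributes (σ²)^(−n/2) exp(−SS/(2σ²)), so the posterior is Inverse-Gamma(α + n/2, β + SS/2) = Inverse-Gamma(8.5, 30.34).
The mode of Inverse-Gamma(a, b) is b/(a+1) = 30.34/9.5 ≈ 3.194.

σ̂²_MAP = 3.194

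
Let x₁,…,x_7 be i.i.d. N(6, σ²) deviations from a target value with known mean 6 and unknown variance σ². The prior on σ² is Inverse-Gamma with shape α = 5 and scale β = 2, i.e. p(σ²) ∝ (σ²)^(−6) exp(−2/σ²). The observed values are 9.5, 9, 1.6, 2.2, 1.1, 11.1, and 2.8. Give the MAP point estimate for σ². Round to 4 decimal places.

σ̂²_MAP = 6.2795

Sum of squared deviations about the known mean: SS = (9.5−6)² + (9−6)² + (1.6−6)² + (2.2−6)² + (1.1−6)² + (11.1−6)² + (2.8−6)² = 115.31.
The Normal likelihood contributes (σ²)^(−n/2) exp(−SS/(2σ²)), so the posterior is Inverse-Gamma(α + n/2, β + SS/2) = Inverse-Gamma(8.5, 59.655).
The mode of Inverse-Gamma(a, b) is b/(a+1) = 59.655/9.5 ≈ 6.2795.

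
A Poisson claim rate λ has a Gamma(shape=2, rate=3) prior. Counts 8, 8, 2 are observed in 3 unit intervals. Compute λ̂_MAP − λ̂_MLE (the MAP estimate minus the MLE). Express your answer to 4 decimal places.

Σxᵢ = 18. Posterior is Gamma(20, 6); MAP = (20−1)/6 = 19/6 ≈ 3.16667.
MLE = x̄ = 18/3 ≈ 6.00000.
Difference = 19/6 − 18/3 = -17/6 ≈ -2.8333.

MAP − MLE = -2.8333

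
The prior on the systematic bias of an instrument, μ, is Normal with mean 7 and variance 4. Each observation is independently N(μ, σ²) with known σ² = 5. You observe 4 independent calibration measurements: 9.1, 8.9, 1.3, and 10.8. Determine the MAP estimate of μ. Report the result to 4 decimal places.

n = 4; x̄ = (9.1 + 8.9 + 1.3 + 10.8)/4 = 30.1/4 = 7.525.
For a Normal prior and Normal likelihood with known variance, the posterior is Normal; its mode equals its mean, the precision-weighted average.
Prior precision 1/σ₀² = 1/4 = 0.25; data precision n/σ² = 4/5 = 0.8.
μ̂ = (0.25·7 + 0.8·7.525) / (0.25 + 0.8) = 7.77/1.05 = 7.4000.

μ̂_MAP = 7.4000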